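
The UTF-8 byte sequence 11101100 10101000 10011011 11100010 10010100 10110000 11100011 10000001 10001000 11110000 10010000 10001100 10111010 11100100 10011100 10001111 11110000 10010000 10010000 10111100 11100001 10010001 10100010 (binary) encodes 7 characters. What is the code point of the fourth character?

Offset 0: leading byte 0xEC = 11101100 → 3-byte char #1 = EC A8 9B.
Offset 3: leading byte 0xE2 = 11100010 → 3-byte char #2 = E2 94 B0.
Offset 6: leading byte 0xE3 = 11100011 → 3-byte char #3 = E3 81 88.
Offset 9: leading byte 0xF0 = 11110000 → 4-byte char #4 = F0 90 8C BA.
Leading byte 0xF0 = 11110000 matches 11110xxx → 4-byte sequence.
Byte 1: 0xF0 = 11110000, payload 000 (3 bits).
Byte 2: 0x90 = 10010000 (10xxxxxx ✓), payload 010000.
Byte 3: 0x8C = 10001100 (10xxxxxx ✓), payload 001100.
Byte 4: 0xBA = 10111010 (10xxxxxx ✓), payload 111010.
Concatenate: 000010000001100111010 = 0x1033A (21 bits → U+1033A).

U+1033A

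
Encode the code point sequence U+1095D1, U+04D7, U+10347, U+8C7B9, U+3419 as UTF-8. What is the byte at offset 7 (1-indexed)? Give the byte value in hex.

0xF0

1-indexed offset 7 is 0-indexed offset 6.
U+1095D1 → 4-byte form F4 89 97 91 at offsets 0–3.
U+04D7 → 2-byte form D3 97 at offsets 4–5.
U+10347 → 4-byte form F0 90 8D 87 at offsets 6–9.
Offset 6 falls in char 3's range; it's byte 1 of F0 90 8D 87 = 0xF0.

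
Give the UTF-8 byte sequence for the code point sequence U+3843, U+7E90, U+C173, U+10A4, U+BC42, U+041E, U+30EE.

E3 A1 83 E7 BA 90 EC 85 B3 E1 82 A4 EB B1 82 D0 9E E3 83 AE

U+3843: 3-byte form → E3 A1 83.
U+7E90: 3-byte form → E7 BA 90.
U+C173: 3-byte form → EC 85 B3.
U+10A4: 3-byte form → E1 82 A4.
U+BC42: 3-byte form → EB B1 82.
U+041E: 2-byte form → D0 9E.
U+30EE: 3-byte form → E3 83 AE.
Concatenated (20 bytes): E3 A1 83 E7 BA 90 EC 85 B3 E1 82 A4 EB B1 82 D0 9E E3 83 AE.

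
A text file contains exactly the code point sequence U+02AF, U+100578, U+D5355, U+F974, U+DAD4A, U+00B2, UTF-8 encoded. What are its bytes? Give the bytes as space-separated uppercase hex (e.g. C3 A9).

CA AF F4 80 95 B8 F3 95 8D 95 EF A5 B4 F3 9A B5 8A C2 B2

U+02AF: 2-byte form → CA AF.
U+100578: 4-byte form → F4 80 95 B8.
U+D5355: 4-byte form → F3 95 8D 95.
U+F974: 3-byte form → EF A5 B4.
U+DAD4A: 4-byte form → F3 9A B5 8A.
U+00B2: 2-byte form → C2 B2.
Concatenated (19 bytes): CA AF F4 80 95 B8 F3 95 8D 95 EF A5 B4 F3 9A B5 8A C2 B2.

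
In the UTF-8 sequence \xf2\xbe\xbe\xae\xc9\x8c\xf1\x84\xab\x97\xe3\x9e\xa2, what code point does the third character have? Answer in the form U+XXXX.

U+44AD7

Offset 0: leading byte 0xF2 = 11110010 → 4-byte char #1 = F2 BE BE AE.
Offset 4: leading byte 0xC9 = 11001001 → 2-byte char #2 = C9 8C.
Offset 6: leading byte 0xF1 = 11110001 → 4-byte char #3 = F1 84 AB 97.
Leading byte 0xF1 = 11110001 matches 11110xxx → 4-byte sequence.
Byte 1: 0xF1 = 11110001, payload 001 (3 bits).
Byte 2: 0x84 = 10000100 (10xxxxxx ✓), payload 000100.
Byte 3: 0xAB = 10101011 (10xxxxxx ✓), payload 101011.
Byte 4: 0x97 = 10010111 (10xxxxxx ✓), payload 010111.
Concatenate: 001000100101011010111 = 0x44AD7 (21 bits → U+44AD7).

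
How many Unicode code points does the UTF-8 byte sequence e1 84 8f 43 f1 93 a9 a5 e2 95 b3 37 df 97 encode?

Byte at offset 0: 0xE1 = 11100001 → 3-byte char (#1). Advance 3.
Byte at offset 3: 0x43 = 01000011 → 1-byte char (#2). Advance 1.
Byte at offset 4: 0xF1 = 11110001 → 4-byte char (#3). Advance 4.
Byte at offset 8: 0xE2 = 11100010 → 3-byte char (#4). Advance 3.
Byte at offset 11: 0x37 = 00110111 → 1-byte char (#5). Advance 1.
Byte at offset 12: 0xDF = 11011111 → 2-byte char (#6). Advance 2.
Reached end at offset 14 after 6 code points.

6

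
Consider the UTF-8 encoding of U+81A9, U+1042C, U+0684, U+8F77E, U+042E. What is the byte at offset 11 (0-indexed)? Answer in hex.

0x9D

U+81A9 → 3-byte form E8 86 A9 at offsets 0–2.
U+1042C → 4-byte form F0 90 90 AC at offsets 3–6.
U+0684 → 2-byte form DA 84 at offsets 7–8.
U+8F77E → 4-byte form F2 8F 9D BE at offsets 9–12.
Offset 11 falls in char 4's range; it's byte 3 of F2 8F 9D BE = 0x9D.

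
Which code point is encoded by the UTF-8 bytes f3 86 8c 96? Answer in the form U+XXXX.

U+C6316

Leading byte 0xF3 = 11110011 matches 11110xxx → 4-byte sequence.
Byte 1: 0xF3 = 11110011, payload 011 (3 bits).
Byte 2: 0x86 = 10000110 (10xxxxxx ✓), payload 000110.
Byte 3: 0x8C = 10001100 (10xxxxxx ✓), payload 001100.
Byte 4: 0x96 = 10010110 (10xxxxxx ✓), payload 010110.
Concatenate: 011000110001100010110 = 0xC6316 (21 bits → U+C6316).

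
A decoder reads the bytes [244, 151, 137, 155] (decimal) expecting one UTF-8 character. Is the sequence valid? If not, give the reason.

invalid (encodes a value above U+10FFFF)

Leading byte 0xF4 = 11110100 → 4-byte form.
Payload = 0x11725B, which exceeds U+10FFFF, the maximum Unicode code point. (Leading bytes F5–FF, or F4 followed by ≥ 0x90, are invalid.)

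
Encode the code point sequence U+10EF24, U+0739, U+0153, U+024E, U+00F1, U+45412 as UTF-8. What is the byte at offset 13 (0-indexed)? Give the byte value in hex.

0x85

U+10EF24 → 4-byte form F4 8E BC A4 at offsets 0–3.
U+0739 → 2-byte form DC B9 at offsets 4–5.
U+0153 → 2-byte form C5 93 at offsets 6–7.
U+024E → 2-byte form C9 8E at offsets 8–9.
U+00F1 → 2-byte form C3 B1 at offsets 10–11.
U+45412 → 4-byte form F1 85 90 92 at offsets 12–15.
Offset 13 falls in char 6's range; it's byte 2 of F1 85 90 92 = 0x85.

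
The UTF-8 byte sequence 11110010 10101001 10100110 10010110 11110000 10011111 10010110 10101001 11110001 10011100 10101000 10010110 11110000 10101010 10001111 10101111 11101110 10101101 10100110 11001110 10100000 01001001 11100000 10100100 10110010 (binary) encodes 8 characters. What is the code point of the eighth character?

Offset 0: leading byte 0xF2 = 11110010 → 4-byte char #1 = F2 A9 A6 96.
Offset 4: leading byte 0xF0 = 11110000 → 4-byte char #2 = F0 9F 96 A9.
Offset 8: leading byte 0xF1 = 11110001 → 4-byte char #3 = F1 9C A8 96.
Offset 12: leading byte 0xF0 = 11110000 → 4-byte char #4 = F0 AA 8F AF.
Offset 16: leading byte 0xEE = 11101110 → 3-byte char #5 = EE AD A6.
Offset 19: leading byte 0xCE = 11001110 → 2-byte char #6 = CE A0.
Offset 21: leading byte 0x49 = 01001001 → 1-byte char #7 = 49.
Offset 22: leading byte 0xE0 = 11100000 → 3-byte char #8 = E0 A4 B2.
Leading byte 0xE0 = 11100000 matches 1110xxxx → 3-byte sequence.
Byte 1: 0xE0 = 11100000, payload 0000 (4 bits).
Byte 2: 0xA4 = 10100100 (10xxxxxx ✓), payload 100100.
Byte 3: 0xB2 = 10110010 (10xxxxxx ✓), payload 110010.
Concatenate: 0000100100110010 = 0x932 (16 bits → U+0932).

U+0932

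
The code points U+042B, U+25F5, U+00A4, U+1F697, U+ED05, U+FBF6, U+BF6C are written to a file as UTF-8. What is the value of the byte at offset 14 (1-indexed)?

1-indexed offset 14 is 0-indexed offset 13.
U+042B → 2-byte form D0 AB at offsets 0–1.
U+25F5 → 3-byte form E2 97 B5 at offsets 2–4.
U+00A4 → 2-byte form C2 A4 at offsets 5–6.
U+1F697 → 4-byte form F0 9F 9A 97 at offsets 7–10.
U+ED05 → 3-byte form EE B4 85 at offsets 11–13.
Offset 13 falls in char 5's range; it's byte 3 of EE B4 85 = 0x85.

0x85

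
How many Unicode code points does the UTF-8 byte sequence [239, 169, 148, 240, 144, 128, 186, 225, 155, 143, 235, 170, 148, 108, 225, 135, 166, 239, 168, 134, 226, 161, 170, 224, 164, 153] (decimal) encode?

Byte at offset 0: 0xEF = 11101111 → 3-byte char (#1). Advance 3.
Byte at offset 3: 0xF0 = 11110000 → 4-byte char (#2). Advance 4.
Byte at offset 7: 0xE1 = 11100001 → 3-byte char (#3). Advance 3.
Byte at offset 10: 0xEB = 11101011 → 3-byte char (#4). Advance 3.
Byte at offset 13: 0x6C = 01101100 → 1-byte char (#5). Advance 1.
Byte at offset 14: 0xE1 = 11100001 → 3-byte char (#6). Advance 3.
Byte at offset 17: 0xEF = 11101111 → 3-byte char (#7). Advance 3.
Byte at offset 20: 0xE2 = 11100010 → 3-byte char (#8). Advance 3.
Byte at offset 23: 0xE0 = 11100000 → 3-byte char (#9). Advance 3.
Reached end at offset 26 after 9 code points.

9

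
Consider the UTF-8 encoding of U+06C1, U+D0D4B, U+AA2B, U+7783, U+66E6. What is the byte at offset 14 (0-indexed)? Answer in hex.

0xA6

U+06C1 → 2-byte form DB 81 at offsets 0–1.
U+D0D4B → 4-byte form F3 90 B5 8B at offsets 2–5.
U+AA2B → 3-byte form EA A8 AB at offsets 6–8.
U+7783 → 3-byte form E7 9E 83 at offsets 9–11.
U+66E6 → 3-byte form E6 9B A6 at offsets 12–14.
Offset 14 falls in char 5's range; it's byte 3 of E6 9B A6 = 0xA6.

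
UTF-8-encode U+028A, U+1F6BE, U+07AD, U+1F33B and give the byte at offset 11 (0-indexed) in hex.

U+028A → 2-byte form CA 8A at offsets 0–1.
U+1F6BE → 4-byte form F0 9F 9A BE at offsets 2–5.
U+07AD → 2-byte form DE AD at offsets 6–7.
U+1F33B → 4-byte form F0 9F 8C BB at offsets 8–11.
Offset 11 falls in char 4's range; it's byte 4 of F0 9F 8C BB = 0xBB.

0xBB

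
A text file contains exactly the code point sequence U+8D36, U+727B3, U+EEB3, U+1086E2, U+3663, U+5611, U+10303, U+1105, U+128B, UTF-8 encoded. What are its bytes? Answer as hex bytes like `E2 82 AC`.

E8 B4 B6 F1 B2 9E B3 EE BA B3 F4 88 9B A2 E3 99 A3 E5 98 91 F0 90 8C 83 E1 84 85 E1 8A 8B

U+8D36: 3-byte form → E8 B4 B6.
U+727B3: 4-byte form → F1 B2 9E B3.
U+EEB3: 3-byte form → EE BA B3.
U+1086E2: 4-byte form → F4 88 9B A2.
U+3663: 3-byte form → E3 99 A3.
U+5611: 3-byte form → E5 98 91.
U+10303: 4-byte form → F0 90 8C 83.
U+1105: 3-byte form → E1 84 85.
U+128B: 3-byte form → E1 8A 8B.
Concatenated (30 bytes): E8 B4 B6 F1 B2 9E B3 EE BA B3 F4 88 9B A2 E3 99 A3 E5 98 91 F0 90 8C 83 E1 84 85 E1 8A 8B.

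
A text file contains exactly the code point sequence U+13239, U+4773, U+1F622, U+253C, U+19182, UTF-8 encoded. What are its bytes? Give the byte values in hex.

F0 93 88 B9 E4 9D B3 F0 9F 98 A2 E2 94 BC F0 99 86 82

U+13239: 4-byte form → F0 93 88 B9.
U+4773: 3-byte form → E4 9D B3.
U+1F622: 4-byte form → F0 9F 98 A2.
U+253C: 3-byte form → E2 94 BC.
U+19182: 4-byte form → F0 99 86 82.
Concatenated (18 bytes): F0 93 88 B9 E4 9D B3 F0 9F 98 A2 E2 94 BC F0 99 86 82.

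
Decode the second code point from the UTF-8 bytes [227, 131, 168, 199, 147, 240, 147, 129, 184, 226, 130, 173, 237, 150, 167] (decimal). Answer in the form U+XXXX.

U+01D3

Offset 0: leading byte 0xE3 = 11100011 → 3-byte char #1 = E3 83 A8.
Offset 3: leading byte 0xC7 = 11000111 → 2-byte char #2 = C7 93.
Leading byte 0xC7 = 11000111 matches 110xxxxx → 2-byte sequence.
Byte 1: 0xC7 = 11000111, payload 00111 (5 bits).
Byte 2: 0x93 = 10010011 (10xxxxxx ✓), payload 010011.
Concatenate: 00111010011 = 0x1D3 (11 bits → U+01D3).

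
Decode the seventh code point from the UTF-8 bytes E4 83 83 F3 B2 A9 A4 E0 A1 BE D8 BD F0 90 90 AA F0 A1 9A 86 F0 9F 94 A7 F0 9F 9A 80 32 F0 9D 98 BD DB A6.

U+1F527

Offset 0: leading byte 0xE4 = 11100100 → 3-byte char #1 = E4 83 83.
Offset 3: leading byte 0xF3 = 11110011 → 4-byte char #2 = F3 B2 A9 A4.
Offset 7: leading byte 0xE0 = 11100000 → 3-byte char #3 = E0 A1 BE.
Offset 10: leading byte 0xD8 = 11011000 → 2-byte char #4 = D8 BD.
Offset 12: leading byte 0xF0 = 11110000 → 4-byte char #5 = F0 90 90 AA.
Offset 16: leading byte 0xF0 = 11110000 → 4-byte char #6 = F0 A1 9A 86.
Offset 20: leading byte 0xF0 = 11110000 → 4-byte char #7 = F0 9F 94 A7.
Leading byte 0xF0 = 11110000 matches 11110xxx → 4-byte sequence.
Byte 1: 0xF0 = 11110000, payload 000 (3 bits).
Byte 2: 0x9F = 10011111 (10xxxxxx ✓), payload 011111.
Byte 3: 0x94 = 10010100 (10xxxxxx ✓), payload 010100.
Byte 4: 0xA7 = 10100111 (10xxxxxx ✓), payload 100111.
Concatenate: 000011111010100100111 = 0x1F527 (21 bits → U+1F527).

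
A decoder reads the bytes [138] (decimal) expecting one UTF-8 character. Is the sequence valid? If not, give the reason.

invalid (continuation byte with no leading byte)

Byte 0x8A = 10001010 has the form 10xxxxxx — a continuation byte — but there is no preceding leading byte.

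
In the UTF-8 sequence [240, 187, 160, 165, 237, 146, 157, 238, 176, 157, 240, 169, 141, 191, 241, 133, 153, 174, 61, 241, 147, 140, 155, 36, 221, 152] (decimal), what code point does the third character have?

U+EC1D

Offset 0: leading byte 0xF0 = 11110000 → 4-byte char #1 = F0 BB A0 A5.
Offset 4: leading byte 0xED = 11101101 → 3-byte char #2 = ED 92 9D.
Offset 7: leading byte 0xEE = 11101110 → 3-byte char #3 = EE B0 9D.
Leading byte 0xEE = 11101110 matches 1110xxxx → 3-byte sequence.
Byte 1: 0xEE = 11101110, payload 1110 (4 bits).
Byte 2: 0xB0 = 10110000 (10xxxxxx ✓), payload 110000.
Byte 3: 0x9D = 10011101 (10xxxxxx ✓), payload 011101.
Concatenate: 1110110000011101 = 0xEC1D (16 bits → U+EC1D).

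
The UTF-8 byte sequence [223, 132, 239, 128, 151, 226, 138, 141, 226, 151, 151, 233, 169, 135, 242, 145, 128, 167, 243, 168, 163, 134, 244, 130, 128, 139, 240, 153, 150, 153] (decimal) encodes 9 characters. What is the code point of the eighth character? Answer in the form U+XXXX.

Offset 0: leading byte 0xDF = 11011111 → 2-byte char #1 = DF 84.
Offset 2: leading byte 0xEF = 11101111 → 3-byte char #2 = EF 80 97.
Offset 5: leading byte 0xE2 = 11100010 → 3-byte char #3 = E2 8A 8D.
Offset 8: leading byte 0xE2 = 11100010 → 3-byte char #4 = E2 97 97.
Offset 11: leading byte 0xE9 = 11101001 → 3-byte char #5 = E9 A9 87.
Offset 14: leading byte 0xF2 = 11110010 → 4-byte char #6 = F2 91 80 A7.
Offset 18: leading byte 0xF3 = 11110011 → 4-byte char #7 = F3 A8 A3 86.
Offset 22: leading byte 0xF4 = 11110100 → 4-byte char #8 = F4 82 80 8B.
Leading byte 0xF4 = 11110100 matches 11110xxx → 4-byte sequence.
Byte 1: 0xF4 = 11110100, payload 100 (3 bits).
Byte 2: 0x82 = 10000010 (10xxxxxx ✓), payload 000010.
Byte 3: 0x80 = 10000000 (10xxxxxx ✓), payload 000000.
Byte 4: 0x8B = 10001011 (10xxxxxx ✓), payload 001011.
Concatenate: 100000010000000001011 = 0x10200B (21 bits → U+10200B).

U+10200B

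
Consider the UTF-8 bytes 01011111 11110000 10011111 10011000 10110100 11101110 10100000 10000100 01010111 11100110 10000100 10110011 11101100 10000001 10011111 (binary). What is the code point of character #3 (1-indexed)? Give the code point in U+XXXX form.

Offset 0: leading byte 0x5F = 01011111 → 1-byte char #1 = 5F.
Offset 1: leading byte 0xF0 = 11110000 → 4-byte char #2 = F0 9F 98 B4.
Offset 5: leading byte 0xEE = 11101110 → 3-byte char #3 = EE A0 84.
Leading byte 0xEE = 11101110 matches 1110xxxx → 3-byte sequence.
Byte 1: 0xEE = 11101110, payload 1110 (4 bits).
Byte 2: 0xA0 = 10100000 (10xxxxxx ✓), payload 100000.
Byte 3: 0x84 = 10000100 (10xxxxxx ✓), payload 000100.
Concatenate: 1110100000000100 = 0xE804 (16 bits → U+E804).

U+E804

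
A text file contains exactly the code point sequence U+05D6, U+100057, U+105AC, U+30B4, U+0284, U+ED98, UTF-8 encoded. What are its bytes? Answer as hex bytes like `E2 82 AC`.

D7 96 F4 80 81 97 F0 90 96 AC E3 82 B4 CA 84 EE B6 98

U+05D6: 2-byte form → D7 96.
U+100057: 4-byte form → F4 80 81 97.
U+105AC: 4-byte form → F0 90 96 AC.
U+30B4: 3-byte form → E3 82 B4.
U+0284: 2-byte form → CA 84.
U+ED98: 3-byte form → EE B6 98.
Concatenated (18 bytes): D7 96 F4 80 81 97 F0 90 96 AC E3 82 B4 CA 84 EE B6 98.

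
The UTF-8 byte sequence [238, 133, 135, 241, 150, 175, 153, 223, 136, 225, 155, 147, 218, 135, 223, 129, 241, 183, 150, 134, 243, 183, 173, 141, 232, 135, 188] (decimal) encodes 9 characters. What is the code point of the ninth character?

Offset 0: leading byte 0xEE = 11101110 → 3-byte char #1 = EE 85 87.
Offset 3: leading byte 0xF1 = 11110001 → 4-byte char #2 = F1 96 AF 99.
Offset 7: leading byte 0xDF = 11011111 → 2-byte char #3 = DF 88.
Offset 9: leading byte 0xE1 = 11100001 → 3-byte char #4 = E1 9B 93.
Offset 12: leading byte 0xDA = 11011010 → 2-byte char #5 = DA 87.
Offset 14: leading byte 0xDF = 11011111 → 2-byte char #6 = DF 81.
Offset 16: leading byte 0xF1 = 11110001 → 4-byte char #7 = F1 B7 96 86.
Offset 20: leading byte 0xF3 = 11110011 → 4-byte char #8 = F3 B7 AD 8D.
Offset 24: leading byte 0xE8 = 11101000 → 3-byte char #9 = E8 87 BC.
Leading byte 0xE8 = 11101000 matches 1110xxxx → 3-byte sequence.
Byte 1: 0xE8 = 11101000, payload 1000 (4 bits).
Byte 2: 0x87 = 10000111 (10xxxxxx ✓), payload 000111.
Byte 3: 0xBC = 10111100 (10xxxxxx ✓), payload 111100.
Concatenate: 1000000111111100 = 0x81FC (16 bits → U+81FC).

U+81FC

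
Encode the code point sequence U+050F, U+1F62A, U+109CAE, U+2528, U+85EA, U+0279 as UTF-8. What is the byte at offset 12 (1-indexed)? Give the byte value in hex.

0x94

1-indexed offset 12 is 0-indexed offset 11.
U+050F → 2-byte form D4 8F at offsets 0–1.
U+1F62A → 4-byte form F0 9F 98 AA at offsets 2–5.
U+109CAE → 4-byte form F4 89 B2 AE at offsets 6–9.
U+2528 → 3-byte form E2 94 A8 at offsets 10–12.
Offset 11 falls in char 4's range; it's byte 2 of E2 94 A8 = 0x94.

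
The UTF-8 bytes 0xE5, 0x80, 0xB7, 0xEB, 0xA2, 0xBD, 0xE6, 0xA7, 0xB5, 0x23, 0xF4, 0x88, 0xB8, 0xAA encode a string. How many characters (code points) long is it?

5

Byte at offset 0: 0xE5 = 11100101 → 3-byte char (#1). Advance 3.
Byte at offset 3: 0xEB = 11101011 → 3-byte char (#2). Advance 3.
Byte at offset 6: 0xE6 = 11100110 → 3-byte char (#3). Advance 3.
Byte at offset 9: 0x23 = 00100011 → 1-byte char (#4). Advance 1.
Byte at offset 10: 0xF4 = 11110100 → 4-byte char (#5). Advance 4.
Reached end at offset 14 after 5 code points.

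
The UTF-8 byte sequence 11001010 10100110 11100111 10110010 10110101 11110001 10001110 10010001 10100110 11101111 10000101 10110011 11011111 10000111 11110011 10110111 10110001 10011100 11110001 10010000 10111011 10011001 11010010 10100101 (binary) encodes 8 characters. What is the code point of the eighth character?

Offset 0: leading byte 0xCA = 11001010 → 2-byte char #1 = CA A6.
Offset 2: leading byte 0xE7 = 11100111 → 3-byte char #2 = E7 B2 B5.
Offset 5: leading byte 0xF1 = 11110001 → 4-byte char #3 = F1 8E 91 A6.
Offset 9: leading byte 0xEF = 11101111 → 3-byte char #4 = EF 85 B3.
Offset 12: leading byte 0xDF = 11011111 → 2-byte char #5 = DF 87.
Offset 14: leading byte 0xF3 = 11110011 → 4-byte char #6 = F3 B7 B1 9C.
Offset 18: leading byte 0xF1 = 11110001 → 4-byte char #7 = F1 90 BB 99.
Offset 22: leading byte 0xD2 = 11010010 → 2-byte char #8 = D2 A5.
Leading byte 0xD2 = 11010010 matches 110xxxxx → 2-byte sequence.
Byte 1: 0xD2 = 11010010, payload 10010 (5 bits).
Byte 2: 0xA5 = 10100101 (10xxxxxx ✓), payload 100101.
Concatenate: 10010100101 = 0x4A5 (11 bits → U+04A5).

U+04A5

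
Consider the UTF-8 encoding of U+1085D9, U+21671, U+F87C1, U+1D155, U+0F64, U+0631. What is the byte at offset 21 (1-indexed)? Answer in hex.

1-indexed offset 21 is 0-indexed offset 20.
U+1085D9 → 4-byte form F4 88 97 99 at offsets 0–3.
U+21671 → 4-byte form F0 A1 99 B1 at offsets 4–7.
U+F87C1 → 4-byte form F3 B8 9F 81 at offsets 8–11.
U+1D155 → 4-byte form F0 9D 85 95 at offsets 12–15.
U+0F64 → 3-byte form E0 BD A4 at offsets 16–18.
U+0631 → 2-byte form D8 B1 at offsets 19–20.
Offset 20 falls in char 6's range; it's byte 2 of D8 B1 = 0xB1.

0xB1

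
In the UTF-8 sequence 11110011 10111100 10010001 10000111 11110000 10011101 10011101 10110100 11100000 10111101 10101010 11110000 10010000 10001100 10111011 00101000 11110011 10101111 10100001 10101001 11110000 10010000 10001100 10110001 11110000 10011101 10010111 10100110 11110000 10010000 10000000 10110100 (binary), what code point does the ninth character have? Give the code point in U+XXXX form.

U+10034

Offset 0: leading byte 0xF3 = 11110011 → 4-byte char #1 = F3 BC 91 87.
Offset 4: leading byte 0xF0 = 11110000 → 4-byte char #2 = F0 9D 9D B4.
Offset 8: leading byte 0xE0 = 11100000 → 3-byte char #3 = E0 BD AA.
Offset 11: leading byte 0xF0 = 11110000 → 4-byte char #4 = F0 90 8C BB.
Offset 15: leading byte 0x28 = 00101000 → 1-byte char #5 = 28.
Offset 16: leading byte 0xF3 = 11110011 → 4-byte char #6 = F3 AF A1 A9.
Offset 20: leading byte 0xF0 = 11110000 → 4-byte char #7 = F0 90 8C B1.
Offset 24: leading byte 0xF0 = 11110000 → 4-byte char #8 = F0 9D 97 A6.
Offset 28: leading byte 0xF0 = 11110000 → 4-byte char #9 = F0 90 80 B4.
Leading byte 0xF0 = 11110000 matches 11110xxx → 4-byte sequence.
Byte 1: 0xF0 = 11110000, payload 000 (3 bits).
Byte 2: 0x90 = 10010000 (10xxxxxx ✓), payload 010000.
Byte 3: 0x80 = 10000000 (10xxxxxx ✓), payload 000000.
Byte 4: 0xB4 = 10110100 (10xxxxxx ✓), payload 110100.
Concatenate: 000010000000000110100 = 0x10034 (21 bits → U+10034).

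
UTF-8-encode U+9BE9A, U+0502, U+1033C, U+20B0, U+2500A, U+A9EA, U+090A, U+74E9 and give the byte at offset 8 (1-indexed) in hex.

1-indexed offset 8 is 0-indexed offset 7.
U+9BE9A → 4-byte form F2 9B BA 9A at offsets 0–3.
U+0502 → 2-byte form D4 82 at offsets 4–5.
U+1033C → 4-byte form F0 90 8C BC at offsets 6–9.
Offset 7 falls in char 3's range; it's byte 2 of F0 90 8C BC = 0x90.

0x90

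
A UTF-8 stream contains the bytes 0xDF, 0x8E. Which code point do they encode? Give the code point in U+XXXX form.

U+07CE

Leading byte 0xDF = 11011111 matches 110xxxxx → 2-byte sequence.
Byte 1: 0xDF = 11011111, payload 11111 (5 bits).
Byte 2: 0x8E = 10001110 (10xxxxxx ✓), payload 001110.
Concatenate: 11111001110 = 0x7CE (11 bits → U+07CE).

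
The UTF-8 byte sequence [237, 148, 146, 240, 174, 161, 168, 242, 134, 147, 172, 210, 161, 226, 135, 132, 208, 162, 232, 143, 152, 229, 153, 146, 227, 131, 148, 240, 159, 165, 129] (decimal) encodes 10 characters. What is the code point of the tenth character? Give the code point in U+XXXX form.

U+1F941

Offset 0: leading byte 0xED = 11101101 → 3-byte char #1 = ED 94 92.
Offset 3: leading byte 0xF0 = 11110000 → 4-byte char #2 = F0 AE A1 A8.
Offset 7: leading byte 0xF2 = 11110010 → 4-byte char #3 = F2 86 93 AC.
Offset 11: leading byte 0xD2 = 11010010 → 2-byte char #4 = D2 A1.
Offset 13: leading byte 0xE2 = 11100010 → 3-byte char #5 = E2 87 84.
Offset 16: leading byte 0xD0 = 11010000 → 2-byte char #6 = D0 A2.
Offset 18: leading byte 0xE8 = 11101000 → 3-byte char #7 = E8 8F 98.
Offset 21: leading byte 0xE5 = 11100101 → 3-byte char #8 = E5 99 92.
Offset 24: leading byte 0xE3 = 11100011 → 3-byte char #9 = E3 83 94.
Offset 27: leading byte 0xF0 = 11110000 → 4-byte char #10 = F0 9F A5 81.
Leading byte 0xF0 = 11110000 matches 11110xxx → 4-byte sequence.
Byte 1: 0xF0 = 11110000, payload 000 (3 bits).
Byte 2: 0x9F = 10011111 (10xxxxxx ✓), payload 011111.
Byte 3: 0xA5 = 10100101 (10xxxxxx ✓), payload 100101.
Byte 4: 0x81 = 10000001 (10xxxxxx ✓), payload 000001.
Concatenate: 000011111100101000001 = 0x1F941 (21 bits → U+1F941).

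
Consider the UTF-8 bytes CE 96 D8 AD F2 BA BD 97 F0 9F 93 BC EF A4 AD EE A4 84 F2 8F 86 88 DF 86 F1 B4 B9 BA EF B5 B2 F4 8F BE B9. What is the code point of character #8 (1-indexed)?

U+07C6

Offset 0: leading byte 0xCE = 11001110 → 2-byte char #1 = CE 96.
Offset 2: leading byte 0xD8 = 11011000 → 2-byte char #2 = D8 AD.
Offset 4: leading byte 0xF2 = 11110010 → 4-byte char #3 = F2 BA BD 97.
Offset 8: leading byte 0xF0 = 11110000 → 4-byte char #4 = F0 9F 93 BC.
Offset 12: leading byte 0xEF = 11101111 → 3-byte char #5 = EF A4 AD.
Offset 15: leading byte 0xEE = 11101110 → 3-byte char #6 = EE A4 84.
Offset 18: leading byte 0xF2 = 11110010 → 4-byte char #7 = F2 8F 86 88.
Offset 22: leading byte 0xDF = 11011111 → 2-byte char #8 = DF 86.
Leading byte 0xDF = 11011111 matches 110xxxxx → 2-byte sequence.
Byte 1: 0xDF = 11011111, payload 11111 (5 bits).
Byte 2: 0x86 = 10000110 (10xxxxxx ✓), payload 000110.
Concatenate: 11111000110 = 0x7C6 (11 bits → U+07C6).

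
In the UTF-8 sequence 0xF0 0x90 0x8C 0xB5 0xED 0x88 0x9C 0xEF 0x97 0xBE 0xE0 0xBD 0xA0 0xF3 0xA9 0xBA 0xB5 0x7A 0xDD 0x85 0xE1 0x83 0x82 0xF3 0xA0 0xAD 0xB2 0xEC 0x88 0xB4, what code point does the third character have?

Offset 0: leading byte 0xF0 = 11110000 → 4-byte char #1 = F0 90 8C B5.
Offset 4: leading byte 0xED = 11101101 → 3-byte char #2 = ED 88 9C.
Offset 7: leading byte 0xEF = 11101111 → 3-byte char #3 = EF 97 BE.
Leading byte 0xEF = 11101111 matches 1110xxxx → 3-byte sequence.
Byte 1: 0xEF = 11101111, payload 1111 (4 bits).
Byte 2: 0x97 = 10010111 (10xxxxxx ✓), payload 010111.
Byte 3: 0xBE = 10111110 (10xxxxxx ✓), payload 111110.
Concatenate: 1111010111111110 = 0xF5FE (16 bits → U+F5FE).

U+F5FE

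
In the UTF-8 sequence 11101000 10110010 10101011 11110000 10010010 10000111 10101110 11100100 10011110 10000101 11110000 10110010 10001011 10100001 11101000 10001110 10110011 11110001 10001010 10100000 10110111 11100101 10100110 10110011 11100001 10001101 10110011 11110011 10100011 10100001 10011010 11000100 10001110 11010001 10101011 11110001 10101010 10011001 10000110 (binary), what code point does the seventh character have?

Offset 0: leading byte 0xE8 = 11101000 → 3-byte char #1 = E8 B2 AB.
Offset 3: leading byte 0xF0 = 11110000 → 4-byte char #2 = F0 92 87 AE.
Offset 7: leading byte 0xE4 = 11100100 → 3-byte char #3 = E4 9E 85.
Offset 10: leading byte 0xF0 = 11110000 → 4-byte char #4 = F0 B2 8B A1.
Offset 14: leading byte 0xE8 = 11101000 → 3-byte char #5 = E8 8E B3.
Offset 17: leading byte 0xF1 = 11110001 → 4-byte char #6 = F1 8A A0 B7.
Offset 21: leading byte 0xE5 = 11100101 → 3-byte char #7 = E5 A6 B3.
Leading byte 0xE5 = 11100101 matches 1110xxxx → 3-byte sequence.
Byte 1: 0xE5 = 11100101, payload 0101 (4 bits).
Byte 2: 0xA6 = 10100110 (10xxxxxx ✓), payload 100110.
Byte 3: 0xB3 = 10110011 (10xxxxxx ✓), payload 110011.
Concatenate: 0101100110110011 = 0x59B3 (16 bits → U+59B3).

U+59B3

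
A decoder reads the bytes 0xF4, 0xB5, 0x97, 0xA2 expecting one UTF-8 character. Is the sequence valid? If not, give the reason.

invalid (encodes a value above U+10FFFF)

Leading byte 0xF4 = 11110100 → 4-byte form.
Payload = 0x1355E2, which exceeds U+10FFFF, the maximum Unicode code point. (Leading bytes F5–FF, or F4 followed by ≥ 0x90, are invalid.)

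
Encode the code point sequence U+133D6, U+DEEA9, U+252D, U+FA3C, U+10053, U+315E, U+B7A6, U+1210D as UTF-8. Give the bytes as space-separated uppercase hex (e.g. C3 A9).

F0 93 8F 96 F3 9E BA A9 E2 94 AD EF A8 BC F0 90 81 93 E3 85 9E EB 9E A6 F0 92 84 8D

U+133D6: 4-byte form → F0 93 8F 96.
U+DEEA9: 4-byte form → F3 9E BA A9.
U+252D: 3-byte form → E2 94 AD.
U+FA3C: 3-byte form → EF A8 BC.
U+10053: 4-byte form → F0 90 81 93.
U+315E: 3-byte form → E3 85 9E.
U+B7A6: 3-byte form → EB 9E A6.
U+1210D: 4-byte form → F0 92 84 8D.
Concatenated (28 bytes): F0 93 8F 96 F3 9E BA A9 E2 94 AD EF A8 BC F0 90 81 93 E3 85 9E EB 9E A6 F0 92 84 8D.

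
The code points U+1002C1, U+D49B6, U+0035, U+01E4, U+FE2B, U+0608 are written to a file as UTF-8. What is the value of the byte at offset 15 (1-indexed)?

1-indexed offset 15 is 0-indexed offset 14.
U+1002C1 → 4-byte form F4 80 8B 81 at offsets 0–3.
U+D49B6 → 4-byte form F3 94 A6 B6 at offsets 4–7.
U+0035 → 1-byte form 35 at offsets 8–8.
U+01E4 → 2-byte form C7 A4 at offsets 9–10.
U+FE2B → 3-byte form EF B8 AB at offsets 11–13.
U+0608 → 2-byte form D8 88 at offsets 14–15.
Offset 14 falls in char 6's range; it's byte 1 of D8 88 = 0xD8.

0xD8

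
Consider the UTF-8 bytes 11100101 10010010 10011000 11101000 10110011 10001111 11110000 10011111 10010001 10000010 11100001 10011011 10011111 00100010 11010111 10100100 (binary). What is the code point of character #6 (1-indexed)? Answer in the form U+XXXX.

U+05E4

Offset 0: leading byte 0xE5 = 11100101 → 3-byte char #1 = E5 92 98.
Offset 3: leading byte 0xE8 = 11101000 → 3-byte char #2 = E8 B3 8F.
Offset 6: leading byte 0xF0 = 11110000 → 4-byte char #3 = F0 9F 91 82.
Offset 10: leading byte 0xE1 = 11100001 → 3-byte char #4 = E1 9B 9F.
Offset 13: leading byte 0x22 = 00100010 → 1-byte char #5 = 22.
Offset 14: leading byte 0xD7 = 11010111 → 2-byte char #6 = D7 A4.
Leading byte 0xD7 = 11010111 matches 110xxxxx → 2-byte sequence.
Byte 1: 0xD7 = 11010111, payload 10111 (5 bits).
Byte 2: 0xA4 = 10100100 (10xxxxxx ✓), payload 100100.
Concatenate: 10111100100 = 0x5E4 (11 bits → U+05E4).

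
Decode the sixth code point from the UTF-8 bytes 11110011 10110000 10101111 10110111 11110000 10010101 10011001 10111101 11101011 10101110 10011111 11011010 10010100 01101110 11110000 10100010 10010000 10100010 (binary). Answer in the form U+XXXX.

Offset 0: leading byte 0xF3 = 11110011 → 4-byte char #1 = F3 B0 AF B7.
Offset 4: leading byte 0xF0 = 11110000 → 4-byte char #2 = F0 95 99 BD.
Offset 8: leading byte 0xEB = 11101011 → 3-byte char #3 = EB AE 9F.
Offset 11: leading byte 0xDA = 11011010 → 2-byte char #4 = DA 94.
Offset 13: leading byte 0x6E = 01101110 → 1-byte char #5 = 6E.
Offset 14: leading byte 0xF0 = 11110000 → 4-byte char #6 = F0 A2 90 A2.
Leading byte 0xF0 = 11110000 matches 11110xxx → 4-byte sequence.
Byte 1: 0xF0 = 11110000, payload 000 (3 bits).
Byte 2: 0xA2 = 10100010 (10xxxxxx ✓), payload 100010.
Byte 3: 0x90 = 10010000 (10xxxxxx ✓), payload 010000.
Byte 4: 0xA2 = 10100010 (10xxxxxx ✓), payload 100010.
Concatenate: 000100010010000100010 = 0x22422 (21 bits → U+22422).

U+22422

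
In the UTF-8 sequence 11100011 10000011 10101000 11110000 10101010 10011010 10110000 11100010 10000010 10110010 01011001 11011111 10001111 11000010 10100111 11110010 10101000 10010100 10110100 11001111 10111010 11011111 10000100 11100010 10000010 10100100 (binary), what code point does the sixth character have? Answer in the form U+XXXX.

U+00A7

Offset 0: leading byte 0xE3 = 11100011 → 3-byte char #1 = E3 83 A8.
Offset 3: leading byte 0xF0 = 11110000 → 4-byte char #2 = F0 AA 9A B0.
Offset 7: leading byte 0xE2 = 11100010 → 3-byte char #3 = E2 82 B2.
Offset 10: leading byte 0x59 = 01011001 → 1-byte char #4 = 59.
Offset 11: leading byte 0xDF = 11011111 → 2-byte char #5 = DF 8F.
Offset 13: leading byte 0xC2 = 11000010 → 2-byte char #6 = C2 A7.
Leading byte 0xC2 = 11000010 matches 110xxxxx → 2-byte sequence.
Byte 1: 0xC2 = 11000010, payload 00010 (5 bits).
Byte 2: 0xA7 = 10100111 (10xxxxxx ✓), payload 100111.
Concatenate: 00010100111 = 0xA7 (11 bits → U+00A7).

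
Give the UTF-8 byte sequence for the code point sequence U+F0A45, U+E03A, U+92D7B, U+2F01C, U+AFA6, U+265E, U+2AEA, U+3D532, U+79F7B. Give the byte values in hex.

F3 B0 A9 85 EE 80 BA F2 92 B5 BB F0 AF 80 9C EA BE A6 E2 99 9E E2 AB AA F0 BD 94 B2 F1 B9 BD BB

U+F0A45: 4-byte form → F3 B0 A9 85.
U+E03A: 3-byte form → EE 80 BA.
U+92D7B: 4-byte form → F2 92 B5 BB.
U+2F01C: 4-byte form → F0 AF 80 9C.
U+AFA6: 3-byte form → EA BE A6.
U+265E: 3-byte form → E2 99 9E.
U+2AEA: 3-byte form → E2 AB AA.
U+3D532: 4-byte form → F0 BD 94 B2.
U+79F7B: 4-byte form → F1 B9 BD BB.
Concatenated (32 bytes): F3 B0 A9 85 EE 80 BA F2 92 B5 BB F0 AF 80 9C EA BE A6 E2 99 9E E2 AB AA F0 BD 94 B2 F1 B9 BD BB.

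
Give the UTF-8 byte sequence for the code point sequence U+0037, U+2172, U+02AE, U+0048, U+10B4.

U+0037: 1-byte form → 37.
U+2172: 3-byte form → E2 85 B2.
U+02AE: 2-byte form → CA AE.
U+0048: 1-byte form → 48.
U+10B4: 3-byte form → E1 82 B4.
Concatenated (10 bytes): 37 E2 85 B2 CA AE 48 E1 82 B4.

37 E2 85 B2 CA AE 48 E1 82 B4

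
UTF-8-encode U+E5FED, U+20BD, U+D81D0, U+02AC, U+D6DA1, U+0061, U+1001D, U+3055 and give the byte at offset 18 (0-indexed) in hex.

U+E5FED → 4-byte form F3 A5 BF AD at offsets 0–3.
U+20BD → 3-byte form E2 82 BD at offsets 4–6.
U+D81D0 → 4-byte form F3 98 87 90 at offsets 7–10.
U+02AC → 2-byte form CA AC at offsets 11–12.
U+D6DA1 → 4-byte form F3 96 B6 A1 at offsets 13–16.
U+0061 → 1-byte form 61 at offsets 17–17.
U+1001D → 4-byte form F0 90 80 9D at offsets 18–21.
Offset 18 falls in char 7's range; it's byte 1 of F0 90 80 9D = 0xF0.

0xF0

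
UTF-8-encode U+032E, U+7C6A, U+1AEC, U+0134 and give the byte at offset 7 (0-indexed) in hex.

U+032E → 2-byte form CC AE at offsets 0–1.
U+7C6A → 3-byte form E7 B1 AA at offsets 2–4.
U+1AEC → 3-byte form E1 AB AC at offsets 5–7.
Offset 7 falls in char 3's range; it's byte 3 of E1 AB AC = 0xAC.

0xAC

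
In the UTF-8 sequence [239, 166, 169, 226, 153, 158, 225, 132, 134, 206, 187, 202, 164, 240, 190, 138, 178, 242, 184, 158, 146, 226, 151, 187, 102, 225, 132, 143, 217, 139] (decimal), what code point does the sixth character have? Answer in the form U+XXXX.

Offset 0: leading byte 0xEF = 11101111 → 3-byte char #1 = EF A6 A9.
Offset 3: leading byte 0xE2 = 11100010 → 3-byte char #2 = E2 99 9E.
Offset 6: leading byte 0xE1 = 11100001 → 3-byte char #3 = E1 84 86.
Offset 9: leading byte 0xCE = 11001110 → 2-byte char #4 = CE BB.
Offset 11: leading byte 0xCA = 11001010 → 2-byte char #5 = CA A4.
Offset 13: leading byte 0xF0 = 11110000 → 4-byte char #6 = F0 BE 8A B2.
Leading byte 0xF0 = 11110000 matches 11110xxx → 4-byte sequence.
Byte 1: 0xF0 = 11110000, payload 000 (3 bits).
Byte 2: 0xBE = 10111110 (10xxxxxx ✓), payload 111110.
Byte 3: 0x8A = 10001010 (10xxxxxx ✓), payload 001010.
Byte 4: 0xB2 = 10110010 (10xxxxxx ✓), payload 110010.
Concatenate: 000111110001010110010 = 0x3E2B2 (21 bits → U+3E2B2).

U+3E2B2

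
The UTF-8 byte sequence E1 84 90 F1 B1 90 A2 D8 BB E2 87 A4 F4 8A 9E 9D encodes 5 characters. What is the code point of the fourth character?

U+21E4

Offset 0: leading byte 0xE1 = 11100001 → 3-byte char #1 = E1 84 90.
Offset 3: leading byte 0xF1 = 11110001 → 4-byte char #2 = F1 B1 90 A2.
Offset 7: leading byte 0xD8 = 11011000 → 2-byte char #3 = D8 BB.
Offset 9: leading byte 0xE2 = 11100010 → 3-byte char #4 = E2 87 A4.
Leading byte 0xE2 = 11100010 matches 1110xxxx → 3-byte sequence.
Byte 1: 0xE2 = 11100010, payload 0010 (4 bits).
Byte 2: 0x87 = 10000111 (10xxxxxx ✓), payload 000111.
Byte 3: 0xA4 = 10100100 (10xxxxxx ✓), payload 100100.
Concatenate: 0010000111100100 = 0x21E4 (16 bits → U+21E4).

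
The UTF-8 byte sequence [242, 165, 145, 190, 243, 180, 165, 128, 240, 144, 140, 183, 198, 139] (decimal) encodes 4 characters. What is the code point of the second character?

U+F4940

Offset 0: leading byte 0xF2 = 11110010 → 4-byte char #1 = F2 A5 91 BE.
Offset 4: leading byte 0xF3 = 11110011 → 4-byte char #2 = F3 B4 A5 80.
Leading byte 0xF3 = 11110011 matches 11110xxx → 4-byte sequence.
Byte 1: 0xF3 = 11110011, payload 011 (3 bits).
Byte 2: 0xB4 = 10110100 (10xxxxxx ✓), payload 110100.
Byte 3: 0xA5 = 10100101 (10xxxxxx ✓), payload 100101.
Byte 4: 0x80 = 10000000 (10xxxxxx ✓), payload 000000.
Concatenate: 011110100100101000000 = 0xF4940 (21 bits → U+F4940).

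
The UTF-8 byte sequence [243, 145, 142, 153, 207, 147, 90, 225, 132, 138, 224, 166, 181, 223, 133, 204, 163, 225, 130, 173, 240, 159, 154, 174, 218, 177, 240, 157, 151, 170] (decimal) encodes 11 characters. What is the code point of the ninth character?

Offset 0: leading byte 0xF3 = 11110011 → 4-byte char #1 = F3 91 8E 99.
Offset 4: leading byte 0xCF = 11001111 → 2-byte char #2 = CF 93.
Offset 6: leading byte 0x5A = 01011010 → 1-byte char #3 = 5A.
Offset 7: leading byte 0xE1 = 11100001 → 3-byte char #4 = E1 84 8A.
Offset 10: leading byte 0xE0 = 11100000 → 3-byte char #5 = E0 A6 B5.
Offset 13: leading byte 0xDF = 11011111 → 2-byte char #6 = DF 85.
Offset 15: leading byte 0xCC = 11001100 → 2-byte char #7 = CC A3.
Offset 17: leading byte 0xE1 = 11100001 → 3-byte char #8 = E1 82 AD.
Offset 20: leading byte 0xF0 = 11110000 → 4-byte char #9 = F0 9F 9A AE.
Leading byte 0xF0 = 11110000 matches 11110xxx → 4-byte sequence.
Byte 1: 0xF0 = 11110000, payload 000 (3 bits).
Byte 2: 0x9F = 10011111 (10xxxxxx ✓), payload 011111.
Byte 3: 0x9A = 10011010 (10xxxxxx ✓), payload 011010.
Byte 4: 0xAE = 10101110 (10xxxxxx ✓), payload 101110.
Concatenate: 000011111011010101110 = 0x1F6AE (21 bits → U+1F6AE).

U+1F6AE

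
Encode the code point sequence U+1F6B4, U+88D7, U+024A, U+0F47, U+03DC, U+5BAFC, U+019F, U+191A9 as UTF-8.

F0 9F 9A B4 E8 A3 97 C9 8A E0 BD 87 CF 9C F1 9B AB BC C6 9F F0 99 86 A9

U+1F6B4: 4-byte form → F0 9F 9A B4.
U+88D7: 3-byte form → E8 A3 97.
U+024A: 2-byte form → C9 8A.
U+0F47: 3-byte form → E0 BD 87.
U+03DC: 2-byte form → CF 9C.
U+5BAFC: 4-byte form → F1 9B AB BC.
U+019F: 2-byte form → C6 9F.
U+191A9: 4-byte form → F0 99 86 A9.
Concatenated (24 bytes): F0 9F 9A B4 E8 A3 97 C9 8A E0 BD 87 CF 9C F1 9B AB BC C6 9F F0 99 86 A9.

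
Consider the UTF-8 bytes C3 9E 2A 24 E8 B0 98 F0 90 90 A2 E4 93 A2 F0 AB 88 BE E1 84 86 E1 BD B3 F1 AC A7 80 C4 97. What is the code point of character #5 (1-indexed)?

Offset 0: leading byte 0xC3 = 11000011 → 2-byte char #1 = C3 9E.
Offset 2: leading byte 0x2A = 00101010 → 1-byte char #2 = 2A.
Offset 3: leading byte 0x24 = 00100100 → 1-byte char #3 = 24.
Offset 4: leading byte 0xE8 = 11101000 → 3-byte char #4 = E8 B0 98.
Offset 7: leading byte 0xF0 = 11110000 → 4-byte char #5 = F0 90 90 A2.
Leading byte 0xF0 = 11110000 matches 11110xxx → 4-byte sequence.
Byte 1: 0xF0 = 11110000, payload 000 (3 bits).
Byte 2: 0x90 = 10010000 (10xxxxxx ✓), payload 010000.
Byte 3: 0x90 = 10010000 (10xxxxxx ✓), payload 010000.
Byte 4: 0xA2 = 10100010 (10xxxxxx ✓), payload 100010.
Concatenate: 000010000010000100010 = 0x10422 (21 bits → U+10422).

U+10422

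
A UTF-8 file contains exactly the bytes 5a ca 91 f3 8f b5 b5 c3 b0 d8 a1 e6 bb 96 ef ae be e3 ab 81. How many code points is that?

8

Byte at offset 0: 0x5A = 01011010 → 1-byte char (#1). Advance 1.
Byte at offset 1: 0xCA = 11001010 → 2-byte char (#2). Advance 2.
Byte at offset 3: 0xF3 = 11110011 → 4-byte char (#3). Advance 4.
Byte at offset 7: 0xC3 = 11000011 → 2-byte char (#4). Advance 2.
Byte at offset 9: 0xD8 = 11011000 → 2-byte char (#5). Advance 2.
Byte at offset 11: 0xE6 = 11100110 → 3-byte char (#6). Advance 3.
Byte at offset 14: 0xEF = 11101111 → 3-byte char (#7). Advance 3.
Byte at offset 17: 0xE3 = 11100011 → 3-byte char (#8). Advance 3.
Reached end at offset 20 after 8 code points.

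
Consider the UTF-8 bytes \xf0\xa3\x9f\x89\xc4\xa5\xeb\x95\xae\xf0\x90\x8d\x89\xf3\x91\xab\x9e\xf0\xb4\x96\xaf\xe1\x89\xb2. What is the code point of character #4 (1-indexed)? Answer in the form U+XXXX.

U+10349

Offset 0: leading byte 0xF0 = 11110000 → 4-byte char #1 = F0 A3 9F 89.
Offset 4: leading byte 0xC4 = 11000100 → 2-byte char #2 = C4 A5.
Offset 6: leading byte 0xEB = 11101011 → 3-byte char #3 = EB 95 AE.
Offset 9: leading byte 0xF0 = 11110000 → 4-byte char #4 = F0 90 8D 89.
Leading byte 0xF0 = 11110000 matches 11110xxx → 4-byte sequence.
Byte 1: 0xF0 = 11110000, payload 000 (3 bits).
Byte 2: 0x90 = 10010000 (10xxxxxx ✓), payload 010000.
Byte 3: 0x8D = 10001101 (10xxxxxx ✓), payload 001101.
Byte 4: 0x89 = 10001001 (10xxxxxx ✓), payload 001001.
Concatenate: 000010000001101001001 = 0x10349 (21 bits → U+10349).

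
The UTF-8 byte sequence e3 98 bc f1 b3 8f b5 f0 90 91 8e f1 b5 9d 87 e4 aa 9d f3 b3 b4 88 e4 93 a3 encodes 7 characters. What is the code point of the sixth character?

U+F3D08

Offset 0: leading byte 0xE3 = 11100011 → 3-byte char #1 = E3 98 BC.
Offset 3: leading byte 0xF1 = 11110001 → 4-byte char #2 = F1 B3 8F B5.
Offset 7: leading byte 0xF0 = 11110000 → 4-byte char #3 = F0 90 91 8E.
Offset 11: leading byte 0xF1 = 11110001 → 4-byte char #4 = F1 B5 9D 87.
Offset 15: leading byte 0xE4 = 11100100 → 3-byte char #5 = E4 AA 9D.
Offset 18: leading byte 0xF3 = 11110011 → 4-byte char #6 = F3 B3 B4 88.
Leading byte 0xF3 = 11110011 matches 11110xxx → 4-byte sequence.
Byte 1: 0xF3 = 11110011, payload 011 (3 bits).
Byte 2: 0xB3 = 10110011 (10xxxxxx ✓), payload 110011.
Byte 3: 0xB4 = 10110100 (10xxxxxx ✓), payload 110100.
Byte 4: 0x88 = 10001000 (10xxxxxx ✓), payload 001000.
Concatenate: 011110011110100001000 = 0xF3D08 (21 bits → U+F3D08).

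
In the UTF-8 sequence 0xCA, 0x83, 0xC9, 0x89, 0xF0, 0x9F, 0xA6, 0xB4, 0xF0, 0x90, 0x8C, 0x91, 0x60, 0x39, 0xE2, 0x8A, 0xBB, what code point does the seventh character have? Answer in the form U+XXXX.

U+22BB

Offset 0: leading byte 0xCA = 11001010 → 2-byte char #1 = CA 83.
Offset 2: leading byte 0xC9 = 11001001 → 2-byte char #2 = C9 89.
Offset 4: leading byte 0xF0 = 11110000 → 4-byte char #3 = F0 9F A6 B4.
Offset 8: leading byte 0xF0 = 11110000 → 4-byte char #4 = F0 90 8C 91.
Offset 12: leading byte 0x60 = 01100000 → 1-byte char #5 = 60.
Offset 13: leading byte 0x39 = 00111001 → 1-byte char #6 = 39.
Offset 14: leading byte 0xE2 = 11100010 → 3-byte char #7 = E2 8A BB.
Leading byte 0xE2 = 11100010 matches 1110xxxx → 3-byte sequence.
Byte 1: 0xE2 = 11100010, payload 0010 (4 bits).
Byte 2: 0x8A = 10001010 (10xxxxxx ✓), payload 001010.
Byte 3: 0xBB = 10111011 (10xxxxxx ✓), payload 111011.
Concatenate: 0010001010111011 = 0x22BB (16 bits → U+22BB).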